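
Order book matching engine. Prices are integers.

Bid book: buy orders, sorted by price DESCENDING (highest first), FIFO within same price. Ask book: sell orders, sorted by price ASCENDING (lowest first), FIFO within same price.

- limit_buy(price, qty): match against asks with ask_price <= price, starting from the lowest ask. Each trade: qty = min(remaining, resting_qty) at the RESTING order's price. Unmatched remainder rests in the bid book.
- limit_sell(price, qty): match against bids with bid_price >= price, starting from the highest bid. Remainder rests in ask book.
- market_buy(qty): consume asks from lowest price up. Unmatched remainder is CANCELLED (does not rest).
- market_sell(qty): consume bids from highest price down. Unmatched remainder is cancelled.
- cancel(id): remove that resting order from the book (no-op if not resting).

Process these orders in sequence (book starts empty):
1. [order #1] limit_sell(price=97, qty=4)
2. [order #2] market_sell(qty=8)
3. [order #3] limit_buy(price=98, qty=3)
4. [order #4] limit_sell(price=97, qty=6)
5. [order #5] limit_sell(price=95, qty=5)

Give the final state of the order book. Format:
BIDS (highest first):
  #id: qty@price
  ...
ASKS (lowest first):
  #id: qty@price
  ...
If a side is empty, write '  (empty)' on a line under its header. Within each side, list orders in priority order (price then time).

Answer: BIDS (highest first):
  (empty)
ASKS (lowest first):
  #5: 5@95
  #1: 1@97
  #4: 6@97

Derivation:
After op 1 [order #1] limit_sell(price=97, qty=4): fills=none; bids=[-] asks=[#1:4@97]
After op 2 [order #2] market_sell(qty=8): fills=none; bids=[-] asks=[#1:4@97]
After op 3 [order #3] limit_buy(price=98, qty=3): fills=#3x#1:3@97; bids=[-] asks=[#1:1@97]
After op 4 [order #4] limit_sell(price=97, qty=6): fills=none; bids=[-] asks=[#1:1@97 #4:6@97]
After op 5 [order #5] limit_sell(price=95, qty=5): fills=none; bids=[-] asks=[#5:5@95 #1:1@97 #4:6@97]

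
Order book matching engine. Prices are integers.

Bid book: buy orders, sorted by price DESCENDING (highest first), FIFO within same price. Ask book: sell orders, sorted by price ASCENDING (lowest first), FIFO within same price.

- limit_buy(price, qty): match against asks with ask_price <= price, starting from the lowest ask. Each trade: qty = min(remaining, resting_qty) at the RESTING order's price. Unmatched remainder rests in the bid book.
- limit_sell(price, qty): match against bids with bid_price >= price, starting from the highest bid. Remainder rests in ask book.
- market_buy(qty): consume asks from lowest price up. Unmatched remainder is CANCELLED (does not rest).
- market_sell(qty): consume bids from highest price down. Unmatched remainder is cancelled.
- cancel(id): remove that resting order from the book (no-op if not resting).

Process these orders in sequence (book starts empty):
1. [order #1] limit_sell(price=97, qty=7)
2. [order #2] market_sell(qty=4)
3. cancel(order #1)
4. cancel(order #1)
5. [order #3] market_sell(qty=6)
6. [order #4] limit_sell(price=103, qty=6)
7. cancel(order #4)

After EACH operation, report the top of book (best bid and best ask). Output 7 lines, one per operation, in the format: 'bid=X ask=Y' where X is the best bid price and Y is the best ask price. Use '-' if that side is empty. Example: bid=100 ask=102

Answer: bid=- ask=97
bid=- ask=97
bid=- ask=-
bid=- ask=-
bid=- ask=-
bid=- ask=103
bid=- ask=-

Derivation:
After op 1 [order #1] limit_sell(price=97, qty=7): fills=none; bids=[-] asks=[#1:7@97]
After op 2 [order #2] market_sell(qty=4): fills=none; bids=[-] asks=[#1:7@97]
After op 3 cancel(order #1): fills=none; bids=[-] asks=[-]
After op 4 cancel(order #1): fills=none; bids=[-] asks=[-]
After op 5 [order #3] market_sell(qty=6): fills=none; bids=[-] asks=[-]
After op 6 [order #4] limit_sell(price=103, qty=6): fills=none; bids=[-] asks=[#4:6@103]
After op 7 cancel(order #4): fills=none; bids=[-] asks=[-]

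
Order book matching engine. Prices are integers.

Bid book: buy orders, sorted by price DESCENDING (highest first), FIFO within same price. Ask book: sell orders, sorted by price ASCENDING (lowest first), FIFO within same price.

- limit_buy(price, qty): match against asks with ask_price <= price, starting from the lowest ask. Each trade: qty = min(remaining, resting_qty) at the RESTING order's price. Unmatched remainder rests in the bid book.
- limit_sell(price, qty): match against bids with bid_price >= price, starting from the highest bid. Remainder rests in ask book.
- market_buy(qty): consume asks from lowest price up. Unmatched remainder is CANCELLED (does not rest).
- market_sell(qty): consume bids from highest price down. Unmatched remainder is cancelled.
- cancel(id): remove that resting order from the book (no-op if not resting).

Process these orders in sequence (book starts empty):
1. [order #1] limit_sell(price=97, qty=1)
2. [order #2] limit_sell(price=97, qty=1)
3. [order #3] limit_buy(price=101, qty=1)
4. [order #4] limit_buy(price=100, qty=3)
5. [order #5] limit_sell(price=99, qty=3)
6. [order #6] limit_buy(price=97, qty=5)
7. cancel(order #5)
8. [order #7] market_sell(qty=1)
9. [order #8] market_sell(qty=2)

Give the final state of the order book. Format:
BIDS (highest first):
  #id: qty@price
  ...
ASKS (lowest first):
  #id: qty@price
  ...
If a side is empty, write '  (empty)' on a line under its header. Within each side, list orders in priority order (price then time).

After op 1 [order #1] limit_sell(price=97, qty=1): fills=none; bids=[-] asks=[#1:1@97]
After op 2 [order #2] limit_sell(price=97, qty=1): fills=none; bids=[-] asks=[#1:1@97 #2:1@97]
After op 3 [order #3] limit_buy(price=101, qty=1): fills=#3x#1:1@97; bids=[-] asks=[#2:1@97]
After op 4 [order #4] limit_buy(price=100, qty=3): fills=#4x#2:1@97; bids=[#4:2@100] asks=[-]
After op 5 [order #5] limit_sell(price=99, qty=3): fills=#4x#5:2@100; bids=[-] asks=[#5:1@99]
After op 6 [order #6] limit_buy(price=97, qty=5): fills=none; bids=[#6:5@97] asks=[#5:1@99]
After op 7 cancel(order #5): fills=none; bids=[#6:5@97] asks=[-]
After op 8 [order #7] market_sell(qty=1): fills=#6x#7:1@97; bids=[#6:4@97] asks=[-]
After op 9 [order #8] market_sell(qty=2): fills=#6x#8:2@97; bids=[#6:2@97] asks=[-]

Answer: BIDS (highest first):
  #6: 2@97
ASKS (lowest first):
  (empty)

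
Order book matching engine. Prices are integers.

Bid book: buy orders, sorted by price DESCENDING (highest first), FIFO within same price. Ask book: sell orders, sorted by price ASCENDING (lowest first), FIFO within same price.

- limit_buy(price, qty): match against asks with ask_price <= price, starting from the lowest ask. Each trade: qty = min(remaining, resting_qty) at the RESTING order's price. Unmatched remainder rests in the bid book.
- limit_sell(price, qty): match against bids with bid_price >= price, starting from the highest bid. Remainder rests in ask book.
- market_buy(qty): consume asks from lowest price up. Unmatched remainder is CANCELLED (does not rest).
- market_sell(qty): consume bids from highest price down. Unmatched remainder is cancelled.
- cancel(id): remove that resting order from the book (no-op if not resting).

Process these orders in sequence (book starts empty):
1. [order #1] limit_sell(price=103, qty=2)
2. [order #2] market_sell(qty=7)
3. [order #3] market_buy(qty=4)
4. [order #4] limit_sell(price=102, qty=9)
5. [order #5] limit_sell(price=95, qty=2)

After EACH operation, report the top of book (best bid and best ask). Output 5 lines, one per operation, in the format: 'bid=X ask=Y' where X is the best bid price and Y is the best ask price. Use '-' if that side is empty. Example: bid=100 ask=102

After op 1 [order #1] limit_sell(price=103, qty=2): fills=none; bids=[-] asks=[#1:2@103]
After op 2 [order #2] market_sell(qty=7): fills=none; bids=[-] asks=[#1:2@103]
After op 3 [order #3] market_buy(qty=4): fills=#3x#1:2@103; bids=[-] asks=[-]
After op 4 [order #4] limit_sell(price=102, qty=9): fills=none; bids=[-] asks=[#4:9@102]
After op 5 [order #5] limit_sell(price=95, qty=2): fills=none; bids=[-] asks=[#5:2@95 #4:9@102]

Answer: bid=- ask=103
bid=- ask=103
bid=- ask=-
bid=- ask=102
bid=- ask=95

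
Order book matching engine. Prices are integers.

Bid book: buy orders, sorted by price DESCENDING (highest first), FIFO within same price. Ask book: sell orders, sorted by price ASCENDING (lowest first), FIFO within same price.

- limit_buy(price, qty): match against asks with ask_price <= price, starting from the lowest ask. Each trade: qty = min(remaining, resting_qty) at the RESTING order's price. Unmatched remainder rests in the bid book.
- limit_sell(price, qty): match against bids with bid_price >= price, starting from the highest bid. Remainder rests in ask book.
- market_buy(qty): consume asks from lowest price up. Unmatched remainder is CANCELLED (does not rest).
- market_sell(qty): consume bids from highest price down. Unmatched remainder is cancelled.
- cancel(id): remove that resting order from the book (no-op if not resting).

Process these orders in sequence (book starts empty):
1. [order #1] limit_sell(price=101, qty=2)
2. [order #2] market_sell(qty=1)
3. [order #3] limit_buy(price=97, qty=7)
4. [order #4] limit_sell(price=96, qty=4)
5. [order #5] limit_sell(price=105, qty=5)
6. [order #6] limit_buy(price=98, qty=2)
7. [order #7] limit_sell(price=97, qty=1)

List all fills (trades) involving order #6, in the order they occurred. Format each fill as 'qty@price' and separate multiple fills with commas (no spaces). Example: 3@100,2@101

After op 1 [order #1] limit_sell(price=101, qty=2): fills=none; bids=[-] asks=[#1:2@101]
After op 2 [order #2] market_sell(qty=1): fills=none; bids=[-] asks=[#1:2@101]
After op 3 [order #3] limit_buy(price=97, qty=7): fills=none; bids=[#3:7@97] asks=[#1:2@101]
After op 4 [order #4] limit_sell(price=96, qty=4): fills=#3x#4:4@97; bids=[#3:3@97] asks=[#1:2@101]
After op 5 [order #5] limit_sell(price=105, qty=5): fills=none; bids=[#3:3@97] asks=[#1:2@101 #5:5@105]
After op 6 [order #6] limit_buy(price=98, qty=2): fills=none; bids=[#6:2@98 #3:3@97] asks=[#1:2@101 #5:5@105]
After op 7 [order #7] limit_sell(price=97, qty=1): fills=#6x#7:1@98; bids=[#6:1@98 #3:3@97] asks=[#1:2@101 #5:5@105]

Answer: 1@98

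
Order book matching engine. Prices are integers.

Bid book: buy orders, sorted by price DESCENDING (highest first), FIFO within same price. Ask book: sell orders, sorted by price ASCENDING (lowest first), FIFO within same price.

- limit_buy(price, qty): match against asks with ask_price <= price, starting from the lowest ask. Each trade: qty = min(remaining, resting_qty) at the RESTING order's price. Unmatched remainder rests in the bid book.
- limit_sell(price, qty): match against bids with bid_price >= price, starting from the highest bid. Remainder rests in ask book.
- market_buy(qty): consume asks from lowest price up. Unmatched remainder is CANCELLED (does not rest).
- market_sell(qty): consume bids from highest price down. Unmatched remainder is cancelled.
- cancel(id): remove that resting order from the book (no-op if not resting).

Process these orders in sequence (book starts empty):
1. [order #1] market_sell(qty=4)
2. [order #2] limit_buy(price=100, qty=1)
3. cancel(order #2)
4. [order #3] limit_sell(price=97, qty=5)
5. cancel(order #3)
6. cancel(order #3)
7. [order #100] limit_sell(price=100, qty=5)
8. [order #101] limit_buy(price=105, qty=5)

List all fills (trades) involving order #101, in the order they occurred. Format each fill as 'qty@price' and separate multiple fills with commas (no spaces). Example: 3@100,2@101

After op 1 [order #1] market_sell(qty=4): fills=none; bids=[-] asks=[-]
After op 2 [order #2] limit_buy(price=100, qty=1): fills=none; bids=[#2:1@100] asks=[-]
After op 3 cancel(order #2): fills=none; bids=[-] asks=[-]
After op 4 [order #3] limit_sell(price=97, qty=5): fills=none; bids=[-] asks=[#3:5@97]
After op 5 cancel(order #3): fills=none; bids=[-] asks=[-]
After op 6 cancel(order #3): fills=none; bids=[-] asks=[-]
After op 7 [order #100] limit_sell(price=100, qty=5): fills=none; bids=[-] asks=[#100:5@100]
After op 8 [order #101] limit_buy(price=105, qty=5): fills=#101x#100:5@100; bids=[-] asks=[-]

Answer: 5@100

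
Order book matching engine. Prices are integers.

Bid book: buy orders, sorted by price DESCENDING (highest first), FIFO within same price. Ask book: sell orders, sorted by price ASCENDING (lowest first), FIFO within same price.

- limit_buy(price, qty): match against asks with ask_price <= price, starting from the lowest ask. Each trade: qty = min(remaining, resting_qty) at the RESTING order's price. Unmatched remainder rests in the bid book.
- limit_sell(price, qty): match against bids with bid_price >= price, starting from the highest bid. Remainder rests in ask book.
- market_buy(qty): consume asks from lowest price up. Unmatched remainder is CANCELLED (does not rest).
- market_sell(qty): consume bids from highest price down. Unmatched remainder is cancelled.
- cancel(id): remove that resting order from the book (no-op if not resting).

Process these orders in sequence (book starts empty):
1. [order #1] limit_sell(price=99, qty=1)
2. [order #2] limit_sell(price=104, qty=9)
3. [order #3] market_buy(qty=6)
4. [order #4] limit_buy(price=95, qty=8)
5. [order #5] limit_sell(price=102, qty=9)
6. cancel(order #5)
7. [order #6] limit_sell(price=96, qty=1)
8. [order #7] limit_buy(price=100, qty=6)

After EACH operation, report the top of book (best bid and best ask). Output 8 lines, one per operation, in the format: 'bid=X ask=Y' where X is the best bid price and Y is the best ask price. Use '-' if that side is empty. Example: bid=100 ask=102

After op 1 [order #1] limit_sell(price=99, qty=1): fills=none; bids=[-] asks=[#1:1@99]
After op 2 [order #2] limit_sell(price=104, qty=9): fills=none; bids=[-] asks=[#1:1@99 #2:9@104]
After op 3 [order #3] market_buy(qty=6): fills=#3x#1:1@99 #3x#2:5@104; bids=[-] asks=[#2:4@104]
After op 4 [order #4] limit_buy(price=95, qty=8): fills=none; bids=[#4:8@95] asks=[#2:4@104]
After op 5 [order #5] limit_sell(price=102, qty=9): fills=none; bids=[#4:8@95] asks=[#5:9@102 #2:4@104]
After op 6 cancel(order #5): fills=none; bids=[#4:8@95] asks=[#2:4@104]
After op 7 [order #6] limit_sell(price=96, qty=1): fills=none; bids=[#4:8@95] asks=[#6:1@96 #2:4@104]
After op 8 [order #7] limit_buy(price=100, qty=6): fills=#7x#6:1@96; bids=[#7:5@100 #4:8@95] asks=[#2:4@104]

Answer: bid=- ask=99
bid=- ask=99
bid=- ask=104
bid=95 ask=104
bid=95 ask=102
bid=95 ask=104
bid=95 ask=96
bid=100 ask=104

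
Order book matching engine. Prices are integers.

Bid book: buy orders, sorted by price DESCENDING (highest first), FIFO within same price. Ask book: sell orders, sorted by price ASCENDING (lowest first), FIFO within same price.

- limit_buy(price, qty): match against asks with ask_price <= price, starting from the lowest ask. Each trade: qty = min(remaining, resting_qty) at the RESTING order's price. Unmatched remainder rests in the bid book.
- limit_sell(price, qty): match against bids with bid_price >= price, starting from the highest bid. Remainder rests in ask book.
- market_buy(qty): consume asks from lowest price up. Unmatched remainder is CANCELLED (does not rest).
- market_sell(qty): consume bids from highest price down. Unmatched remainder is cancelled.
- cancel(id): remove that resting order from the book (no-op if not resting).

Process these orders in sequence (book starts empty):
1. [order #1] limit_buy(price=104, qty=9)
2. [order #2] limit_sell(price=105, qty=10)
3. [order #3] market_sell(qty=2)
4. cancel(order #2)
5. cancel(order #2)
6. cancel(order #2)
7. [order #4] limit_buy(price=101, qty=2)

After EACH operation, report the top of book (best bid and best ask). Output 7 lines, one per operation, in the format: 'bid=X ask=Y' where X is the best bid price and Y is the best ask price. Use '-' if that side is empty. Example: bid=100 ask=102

After op 1 [order #1] limit_buy(price=104, qty=9): fills=none; bids=[#1:9@104] asks=[-]
After op 2 [order #2] limit_sell(price=105, qty=10): fills=none; bids=[#1:9@104] asks=[#2:10@105]
After op 3 [order #3] market_sell(qty=2): fills=#1x#3:2@104; bids=[#1:7@104] asks=[#2:10@105]
After op 4 cancel(order #2): fills=none; bids=[#1:7@104] asks=[-]
After op 5 cancel(order #2): fills=none; bids=[#1:7@104] asks=[-]
After op 6 cancel(order #2): fills=none; bids=[#1:7@104] asks=[-]
After op 7 [order #4] limit_buy(price=101, qty=2): fills=none; bids=[#1:7@104 #4:2@101] asks=[-]

Answer: bid=104 ask=-
bid=104 ask=105
bid=104 ask=105
bid=104 ask=-
bid=104 ask=-
bid=104 ask=-
bid=104 ask=-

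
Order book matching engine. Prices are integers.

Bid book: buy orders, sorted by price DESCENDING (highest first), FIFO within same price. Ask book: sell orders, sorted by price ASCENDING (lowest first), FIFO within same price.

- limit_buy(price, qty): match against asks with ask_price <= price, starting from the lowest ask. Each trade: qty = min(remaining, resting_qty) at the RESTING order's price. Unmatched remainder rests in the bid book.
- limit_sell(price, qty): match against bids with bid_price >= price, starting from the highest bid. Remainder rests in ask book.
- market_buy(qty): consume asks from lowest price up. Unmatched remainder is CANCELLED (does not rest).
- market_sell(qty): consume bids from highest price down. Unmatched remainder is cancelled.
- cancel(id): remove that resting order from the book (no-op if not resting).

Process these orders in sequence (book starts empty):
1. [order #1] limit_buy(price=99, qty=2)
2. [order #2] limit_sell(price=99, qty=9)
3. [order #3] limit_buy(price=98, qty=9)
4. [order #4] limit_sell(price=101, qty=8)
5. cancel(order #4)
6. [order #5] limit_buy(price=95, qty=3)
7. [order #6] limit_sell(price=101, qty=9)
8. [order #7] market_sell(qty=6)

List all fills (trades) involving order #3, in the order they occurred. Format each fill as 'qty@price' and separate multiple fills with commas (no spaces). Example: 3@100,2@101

Answer: 6@98

Derivation:
After op 1 [order #1] limit_buy(price=99, qty=2): fills=none; bids=[#1:2@99] asks=[-]
After op 2 [order #2] limit_sell(price=99, qty=9): fills=#1x#2:2@99; bids=[-] asks=[#2:7@99]
After op 3 [order #3] limit_buy(price=98, qty=9): fills=none; bids=[#3:9@98] asks=[#2:7@99]
After op 4 [order #4] limit_sell(price=101, qty=8): fills=none; bids=[#3:9@98] asks=[#2:7@99 #4:8@101]
After op 5 cancel(order #4): fills=none; bids=[#3:9@98] asks=[#2:7@99]
After op 6 [order #5] limit_buy(price=95, qty=3): fills=none; bids=[#3:9@98 #5:3@95] asks=[#2:7@99]
After op 7 [order #6] limit_sell(price=101, qty=9): fills=none; bids=[#3:9@98 #5:3@95] asks=[#2:7@99 #6:9@101]
After op 8 [order #7] market_sell(qty=6): fills=#3x#7:6@98; bids=[#3:3@98 #5:3@95] asks=[#2:7@99 #6:9@101]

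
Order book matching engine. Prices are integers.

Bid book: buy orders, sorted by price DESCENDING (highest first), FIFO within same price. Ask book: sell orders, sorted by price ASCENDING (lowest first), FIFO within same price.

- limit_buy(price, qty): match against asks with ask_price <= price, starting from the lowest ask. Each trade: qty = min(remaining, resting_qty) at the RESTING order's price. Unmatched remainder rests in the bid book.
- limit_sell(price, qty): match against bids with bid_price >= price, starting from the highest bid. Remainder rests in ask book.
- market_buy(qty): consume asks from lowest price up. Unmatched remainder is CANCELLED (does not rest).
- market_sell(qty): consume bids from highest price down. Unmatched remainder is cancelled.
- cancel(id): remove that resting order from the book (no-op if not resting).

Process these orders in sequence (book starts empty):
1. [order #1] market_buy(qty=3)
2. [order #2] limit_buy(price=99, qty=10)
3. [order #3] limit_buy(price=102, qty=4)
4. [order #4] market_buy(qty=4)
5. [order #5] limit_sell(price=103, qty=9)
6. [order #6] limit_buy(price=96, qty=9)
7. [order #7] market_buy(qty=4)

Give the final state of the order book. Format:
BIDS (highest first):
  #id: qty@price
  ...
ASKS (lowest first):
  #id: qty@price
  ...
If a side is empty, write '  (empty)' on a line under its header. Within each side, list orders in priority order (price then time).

After op 1 [order #1] market_buy(qty=3): fills=none; bids=[-] asks=[-]
After op 2 [order #2] limit_buy(price=99, qty=10): fills=none; bids=[#2:10@99] asks=[-]
After op 3 [order #3] limit_buy(price=102, qty=4): fills=none; bids=[#3:4@102 #2:10@99] asks=[-]
After op 4 [order #4] market_buy(qty=4): fills=none; bids=[#3:4@102 #2:10@99] asks=[-]
After op 5 [order #5] limit_sell(price=103, qty=9): fills=none; bids=[#3:4@102 #2:10@99] asks=[#5:9@103]
After op 6 [order #6] limit_buy(price=96, qty=9): fills=none; bids=[#3:4@102 #2:10@99 #6:9@96] asks=[#5:9@103]
After op 7 [order #7] market_buy(qty=4): fills=#7x#5:4@103; bids=[#3:4@102 #2:10@99 #6:9@96] asks=[#5:5@103]

Answer: BIDS (highest first):
  #3: 4@102
  #2: 10@99
  #6: 9@96
ASKS (lowest first):
  #5: 5@103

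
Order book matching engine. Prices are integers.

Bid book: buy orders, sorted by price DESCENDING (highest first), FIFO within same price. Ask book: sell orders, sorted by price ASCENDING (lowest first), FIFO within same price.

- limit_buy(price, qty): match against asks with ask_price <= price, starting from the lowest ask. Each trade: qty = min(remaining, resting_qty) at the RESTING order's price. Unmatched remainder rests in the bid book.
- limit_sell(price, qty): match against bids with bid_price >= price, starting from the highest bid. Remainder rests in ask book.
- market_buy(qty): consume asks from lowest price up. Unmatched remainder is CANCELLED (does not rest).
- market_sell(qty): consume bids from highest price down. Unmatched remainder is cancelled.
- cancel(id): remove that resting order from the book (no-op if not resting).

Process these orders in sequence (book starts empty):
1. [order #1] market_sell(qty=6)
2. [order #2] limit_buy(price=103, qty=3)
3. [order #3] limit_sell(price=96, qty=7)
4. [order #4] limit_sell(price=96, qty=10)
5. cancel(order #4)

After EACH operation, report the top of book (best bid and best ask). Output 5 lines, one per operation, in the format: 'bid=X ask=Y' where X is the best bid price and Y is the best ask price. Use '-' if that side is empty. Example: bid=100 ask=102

Answer: bid=- ask=-
bid=103 ask=-
bid=- ask=96
bid=- ask=96
bid=- ask=96

Derivation:
After op 1 [order #1] market_sell(qty=6): fills=none; bids=[-] asks=[-]
After op 2 [order #2] limit_buy(price=103, qty=3): fills=none; bids=[#2:3@103] asks=[-]
After op 3 [order #3] limit_sell(price=96, qty=7): fills=#2x#3:3@103; bids=[-] asks=[#3:4@96]
After op 4 [order #4] limit_sell(price=96, qty=10): fills=none; bids=[-] asks=[#3:4@96 #4:10@96]
After op 5 cancel(order #4): fills=none; bids=[-] asks=[#3:4@96]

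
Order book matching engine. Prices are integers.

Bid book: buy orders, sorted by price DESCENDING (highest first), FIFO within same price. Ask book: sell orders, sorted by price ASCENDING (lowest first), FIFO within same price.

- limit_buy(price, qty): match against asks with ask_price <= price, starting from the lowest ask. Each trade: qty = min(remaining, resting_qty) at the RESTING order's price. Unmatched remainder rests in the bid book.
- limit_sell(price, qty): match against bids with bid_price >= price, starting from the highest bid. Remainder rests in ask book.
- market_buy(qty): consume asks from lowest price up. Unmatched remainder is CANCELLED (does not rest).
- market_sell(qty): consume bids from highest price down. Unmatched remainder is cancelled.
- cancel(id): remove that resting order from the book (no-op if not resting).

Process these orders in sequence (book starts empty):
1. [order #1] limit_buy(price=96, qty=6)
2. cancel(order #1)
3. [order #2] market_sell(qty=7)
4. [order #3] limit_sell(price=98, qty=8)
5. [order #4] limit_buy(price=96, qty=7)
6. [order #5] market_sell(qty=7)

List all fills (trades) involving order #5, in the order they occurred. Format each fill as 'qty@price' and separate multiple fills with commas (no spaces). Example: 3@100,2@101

Answer: 7@96

Derivation:
After op 1 [order #1] limit_buy(price=96, qty=6): fills=none; bids=[#1:6@96] asks=[-]
After op 2 cancel(order #1): fills=none; bids=[-] asks=[-]
After op 3 [order #2] market_sell(qty=7): fills=none; bids=[-] asks=[-]
After op 4 [order #3] limit_sell(price=98, qty=8): fills=none; bids=[-] asks=[#3:8@98]
After op 5 [order #4] limit_buy(price=96, qty=7): fills=none; bids=[#4:7@96] asks=[#3:8@98]
After op 6 [order #5] market_sell(qty=7): fills=#4x#5:7@96; bids=[-] asks=[#3:8@98]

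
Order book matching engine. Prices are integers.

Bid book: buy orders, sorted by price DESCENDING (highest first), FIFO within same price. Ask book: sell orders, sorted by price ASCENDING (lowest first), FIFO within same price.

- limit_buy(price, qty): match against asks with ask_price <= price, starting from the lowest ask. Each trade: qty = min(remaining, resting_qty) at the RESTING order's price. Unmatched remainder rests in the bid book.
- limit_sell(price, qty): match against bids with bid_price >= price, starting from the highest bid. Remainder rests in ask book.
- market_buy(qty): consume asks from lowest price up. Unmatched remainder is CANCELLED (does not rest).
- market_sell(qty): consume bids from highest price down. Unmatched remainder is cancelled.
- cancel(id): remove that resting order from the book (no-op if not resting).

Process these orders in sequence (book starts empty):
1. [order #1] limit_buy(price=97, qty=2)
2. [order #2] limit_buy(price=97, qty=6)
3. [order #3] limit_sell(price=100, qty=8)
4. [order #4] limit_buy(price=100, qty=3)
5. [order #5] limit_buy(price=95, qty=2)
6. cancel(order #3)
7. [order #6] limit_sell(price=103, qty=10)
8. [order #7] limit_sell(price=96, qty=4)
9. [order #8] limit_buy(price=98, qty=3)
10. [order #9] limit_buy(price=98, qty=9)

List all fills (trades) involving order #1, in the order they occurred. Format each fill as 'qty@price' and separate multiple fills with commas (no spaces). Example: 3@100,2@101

After op 1 [order #1] limit_buy(price=97, qty=2): fills=none; bids=[#1:2@97] asks=[-]
After op 2 [order #2] limit_buy(price=97, qty=6): fills=none; bids=[#1:2@97 #2:6@97] asks=[-]
After op 3 [order #3] limit_sell(price=100, qty=8): fills=none; bids=[#1:2@97 #2:6@97] asks=[#3:8@100]
After op 4 [order #4] limit_buy(price=100, qty=3): fills=#4x#3:3@100; bids=[#1:2@97 #2:6@97] asks=[#3:5@100]
After op 5 [order #5] limit_buy(price=95, qty=2): fills=none; bids=[#1:2@97 #2:6@97 #5:2@95] asks=[#3:5@100]
After op 6 cancel(order #3): fills=none; bids=[#1:2@97 #2:6@97 #5:2@95] asks=[-]
After op 7 [order #6] limit_sell(price=103, qty=10): fills=none; bids=[#1:2@97 #2:6@97 #5:2@95] asks=[#6:10@103]
After op 8 [order #7] limit_sell(price=96, qty=4): fills=#1x#7:2@97 #2x#7:2@97; bids=[#2:4@97 #5:2@95] asks=[#6:10@103]
After op 9 [order #8] limit_buy(price=98, qty=3): fills=none; bids=[#8:3@98 #2:4@97 #5:2@95] asks=[#6:10@103]
After op 10 [order #9] limit_buy(price=98, qty=9): fills=none; bids=[#8:3@98 #9:9@98 #2:4@97 #5:2@95] asks=[#6:10@103]

Answer: 2@97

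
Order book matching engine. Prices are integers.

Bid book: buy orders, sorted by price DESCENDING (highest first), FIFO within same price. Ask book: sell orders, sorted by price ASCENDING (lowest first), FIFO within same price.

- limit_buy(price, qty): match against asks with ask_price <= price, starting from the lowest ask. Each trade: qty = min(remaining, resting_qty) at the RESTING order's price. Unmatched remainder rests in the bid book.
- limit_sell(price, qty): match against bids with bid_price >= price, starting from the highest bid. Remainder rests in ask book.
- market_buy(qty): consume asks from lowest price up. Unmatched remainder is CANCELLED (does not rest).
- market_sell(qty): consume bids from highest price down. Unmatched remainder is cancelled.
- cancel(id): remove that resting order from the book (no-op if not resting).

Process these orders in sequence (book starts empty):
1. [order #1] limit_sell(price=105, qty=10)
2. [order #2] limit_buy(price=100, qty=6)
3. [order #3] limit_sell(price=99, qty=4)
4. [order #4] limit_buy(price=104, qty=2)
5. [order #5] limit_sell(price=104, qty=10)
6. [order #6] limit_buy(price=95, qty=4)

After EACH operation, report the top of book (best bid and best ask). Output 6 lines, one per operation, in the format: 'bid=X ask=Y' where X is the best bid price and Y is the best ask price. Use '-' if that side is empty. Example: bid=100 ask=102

After op 1 [order #1] limit_sell(price=105, qty=10): fills=none; bids=[-] asks=[#1:10@105]
After op 2 [order #2] limit_buy(price=100, qty=6): fills=none; bids=[#2:6@100] asks=[#1:10@105]
After op 3 [order #3] limit_sell(price=99, qty=4): fills=#2x#3:4@100; bids=[#2:2@100] asks=[#1:10@105]
After op 4 [order #4] limit_buy(price=104, qty=2): fills=none; bids=[#4:2@104 #2:2@100] asks=[#1:10@105]
After op 5 [order #5] limit_sell(price=104, qty=10): fills=#4x#5:2@104; bids=[#2:2@100] asks=[#5:8@104 #1:10@105]
After op 6 [order #6] limit_buy(price=95, qty=4): fills=none; bids=[#2:2@100 #6:4@95] asks=[#5:8@104 #1:10@105]

Answer: bid=- ask=105
bid=100 ask=105
bid=100 ask=105
bid=104 ask=105
bid=100 ask=104
bid=100 ask=104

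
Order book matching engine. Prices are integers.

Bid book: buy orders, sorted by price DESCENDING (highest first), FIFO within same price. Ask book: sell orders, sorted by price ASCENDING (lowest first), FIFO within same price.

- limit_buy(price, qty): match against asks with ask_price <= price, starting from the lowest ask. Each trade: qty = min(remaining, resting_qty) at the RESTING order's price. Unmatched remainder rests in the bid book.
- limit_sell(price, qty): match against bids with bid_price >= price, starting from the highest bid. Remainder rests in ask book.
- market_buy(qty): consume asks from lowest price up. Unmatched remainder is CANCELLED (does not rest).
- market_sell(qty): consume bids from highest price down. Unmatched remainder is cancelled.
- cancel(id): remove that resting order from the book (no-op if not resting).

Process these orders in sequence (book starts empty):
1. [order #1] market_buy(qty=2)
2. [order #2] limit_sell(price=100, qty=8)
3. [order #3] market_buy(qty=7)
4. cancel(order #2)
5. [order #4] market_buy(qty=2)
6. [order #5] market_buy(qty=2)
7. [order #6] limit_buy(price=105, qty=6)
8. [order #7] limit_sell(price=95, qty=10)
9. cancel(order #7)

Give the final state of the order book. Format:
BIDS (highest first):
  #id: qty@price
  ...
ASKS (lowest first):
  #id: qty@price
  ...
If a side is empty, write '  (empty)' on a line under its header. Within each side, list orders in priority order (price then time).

After op 1 [order #1] market_buy(qty=2): fills=none; bids=[-] asks=[-]
After op 2 [order #2] limit_sell(price=100, qty=8): fills=none; bids=[-] asks=[#2:8@100]
After op 3 [order #3] market_buy(qty=7): fills=#3x#2:7@100; bids=[-] asks=[#2:1@100]
After op 4 cancel(order #2): fills=none; bids=[-] asks=[-]
After op 5 [order #4] market_buy(qty=2): fills=none; bids=[-] asks=[-]
After op 6 [order #5] market_buy(qty=2): fills=none; bids=[-] asks=[-]
After op 7 [order #6] limit_buy(price=105, qty=6): fills=none; bids=[#6:6@105] asks=[-]
After op 8 [order #7] limit_sell(price=95, qty=10): fills=#6x#7:6@105; bids=[-] asks=[#7:4@95]
After op 9 cancel(order #7): fills=none; bids=[-] asks=[-]

Answer: BIDS (highest first):
  (empty)
ASKS (lowest first):
  (empty)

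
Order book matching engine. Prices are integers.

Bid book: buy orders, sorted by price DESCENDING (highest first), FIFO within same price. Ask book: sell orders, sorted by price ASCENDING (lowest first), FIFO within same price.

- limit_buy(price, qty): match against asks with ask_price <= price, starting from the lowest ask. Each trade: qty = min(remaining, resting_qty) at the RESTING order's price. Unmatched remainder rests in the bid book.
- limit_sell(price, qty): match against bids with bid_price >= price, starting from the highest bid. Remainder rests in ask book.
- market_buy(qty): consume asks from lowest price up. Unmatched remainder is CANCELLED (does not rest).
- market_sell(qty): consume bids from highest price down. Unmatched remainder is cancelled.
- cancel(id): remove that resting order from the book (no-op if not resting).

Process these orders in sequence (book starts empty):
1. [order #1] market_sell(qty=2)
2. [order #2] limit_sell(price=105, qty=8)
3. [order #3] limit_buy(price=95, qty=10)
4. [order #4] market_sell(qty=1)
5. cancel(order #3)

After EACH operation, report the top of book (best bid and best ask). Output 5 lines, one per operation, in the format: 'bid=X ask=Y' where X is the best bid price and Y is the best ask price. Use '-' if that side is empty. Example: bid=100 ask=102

After op 1 [order #1] market_sell(qty=2): fills=none; bids=[-] asks=[-]
After op 2 [order #2] limit_sell(price=105, qty=8): fills=none; bids=[-] asks=[#2:8@105]
After op 3 [order #3] limit_buy(price=95, qty=10): fills=none; bids=[#3:10@95] asks=[#2:8@105]
After op 4 [order #4] market_sell(qty=1): fills=#3x#4:1@95; bids=[#3:9@95] asks=[#2:8@105]
After op 5 cancel(order #3): fills=none; bids=[-] asks=[#2:8@105]

Answer: bid=- ask=-
bid=- ask=105
bid=95 ask=105
bid=95 ask=105
bid=- ask=105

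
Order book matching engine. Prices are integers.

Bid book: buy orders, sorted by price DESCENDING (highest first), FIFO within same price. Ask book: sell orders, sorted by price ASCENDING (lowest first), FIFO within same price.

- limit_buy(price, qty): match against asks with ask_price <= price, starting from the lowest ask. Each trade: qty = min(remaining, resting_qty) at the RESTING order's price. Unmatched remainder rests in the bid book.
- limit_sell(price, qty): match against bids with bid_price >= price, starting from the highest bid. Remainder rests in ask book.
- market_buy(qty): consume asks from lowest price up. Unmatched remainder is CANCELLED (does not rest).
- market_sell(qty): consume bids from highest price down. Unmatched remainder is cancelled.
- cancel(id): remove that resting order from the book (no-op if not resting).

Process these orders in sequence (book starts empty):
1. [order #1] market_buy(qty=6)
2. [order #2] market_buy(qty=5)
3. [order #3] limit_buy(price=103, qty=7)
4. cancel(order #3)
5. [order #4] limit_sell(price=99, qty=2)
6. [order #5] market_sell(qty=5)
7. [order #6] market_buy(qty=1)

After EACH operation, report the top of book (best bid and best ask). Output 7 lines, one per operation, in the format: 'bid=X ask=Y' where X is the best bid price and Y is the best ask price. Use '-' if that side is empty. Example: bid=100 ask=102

After op 1 [order #1] market_buy(qty=6): fills=none; bids=[-] asks=[-]
After op 2 [order #2] market_buy(qty=5): fills=none; bids=[-] asks=[-]
After op 3 [order #3] limit_buy(price=103, qty=7): fills=none; bids=[#3:7@103] asks=[-]
After op 4 cancel(order #3): fills=none; bids=[-] asks=[-]
After op 5 [order #4] limit_sell(price=99, qty=2): fills=none; bids=[-] asks=[#4:2@99]
After op 6 [order #5] market_sell(qty=5): fills=none; bids=[-] asks=[#4:2@99]
After op 7 [order #6] market_buy(qty=1): fills=#6x#4:1@99; bids=[-] asks=[#4:1@99]

Answer: bid=- ask=-
bid=- ask=-
bid=103 ask=-
bid=- ask=-
bid=- ask=99
bid=- ask=99
bid=- ask=99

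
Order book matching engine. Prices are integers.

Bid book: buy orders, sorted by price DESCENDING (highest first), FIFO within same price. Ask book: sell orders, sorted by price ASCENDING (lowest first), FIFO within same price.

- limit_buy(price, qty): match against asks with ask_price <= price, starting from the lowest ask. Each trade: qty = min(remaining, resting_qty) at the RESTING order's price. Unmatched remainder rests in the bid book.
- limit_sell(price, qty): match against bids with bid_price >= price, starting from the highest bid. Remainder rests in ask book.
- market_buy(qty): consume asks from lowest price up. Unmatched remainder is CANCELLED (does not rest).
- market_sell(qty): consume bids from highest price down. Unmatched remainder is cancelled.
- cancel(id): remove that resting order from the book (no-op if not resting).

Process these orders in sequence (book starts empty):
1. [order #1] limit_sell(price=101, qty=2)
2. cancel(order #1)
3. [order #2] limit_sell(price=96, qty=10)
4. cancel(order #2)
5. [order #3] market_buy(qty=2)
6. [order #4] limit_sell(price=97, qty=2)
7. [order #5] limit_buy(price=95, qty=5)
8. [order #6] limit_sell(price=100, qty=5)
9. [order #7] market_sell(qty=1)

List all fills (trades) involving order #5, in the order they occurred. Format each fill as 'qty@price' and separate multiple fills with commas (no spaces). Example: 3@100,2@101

After op 1 [order #1] limit_sell(price=101, qty=2): fills=none; bids=[-] asks=[#1:2@101]
After op 2 cancel(order #1): fills=none; bids=[-] asks=[-]
After op 3 [order #2] limit_sell(price=96, qty=10): fills=none; bids=[-] asks=[#2:10@96]
After op 4 cancel(order #2): fills=none; bids=[-] asks=[-]
After op 5 [order #3] market_buy(qty=2): fills=none; bids=[-] asks=[-]
After op 6 [order #4] limit_sell(price=97, qty=2): fills=none; bids=[-] asks=[#4:2@97]
After op 7 [order #5] limit_buy(price=95, qty=5): fills=none; bids=[#5:5@95] asks=[#4:2@97]
After op 8 [order #6] limit_sell(price=100, qty=5): fills=none; bids=[#5:5@95] asks=[#4:2@97 #6:5@100]
After op 9 [order #7] market_sell(qty=1): fills=#5x#7:1@95; bids=[#5:4@95] asks=[#4:2@97 #6:5@100]

Answer: 1@95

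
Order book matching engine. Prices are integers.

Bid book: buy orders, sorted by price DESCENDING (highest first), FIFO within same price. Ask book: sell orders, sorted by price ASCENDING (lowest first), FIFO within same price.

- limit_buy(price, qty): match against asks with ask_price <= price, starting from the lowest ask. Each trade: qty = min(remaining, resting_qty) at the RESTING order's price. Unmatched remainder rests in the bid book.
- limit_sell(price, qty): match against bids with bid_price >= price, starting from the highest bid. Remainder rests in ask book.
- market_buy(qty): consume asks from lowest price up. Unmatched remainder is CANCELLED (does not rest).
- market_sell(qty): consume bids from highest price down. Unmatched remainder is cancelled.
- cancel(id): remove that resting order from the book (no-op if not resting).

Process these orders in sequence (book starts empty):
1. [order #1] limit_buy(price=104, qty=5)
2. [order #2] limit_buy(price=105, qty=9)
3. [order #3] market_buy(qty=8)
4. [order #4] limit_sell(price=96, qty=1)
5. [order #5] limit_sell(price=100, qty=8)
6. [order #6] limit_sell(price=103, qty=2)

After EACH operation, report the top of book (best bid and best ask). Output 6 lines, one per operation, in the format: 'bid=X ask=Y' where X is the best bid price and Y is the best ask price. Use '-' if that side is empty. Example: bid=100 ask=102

After op 1 [order #1] limit_buy(price=104, qty=5): fills=none; bids=[#1:5@104] asks=[-]
After op 2 [order #2] limit_buy(price=105, qty=9): fills=none; bids=[#2:9@105 #1:5@104] asks=[-]
After op 3 [order #3] market_buy(qty=8): fills=none; bids=[#2:9@105 #1:5@104] asks=[-]
After op 4 [order #4] limit_sell(price=96, qty=1): fills=#2x#4:1@105; bids=[#2:8@105 #1:5@104] asks=[-]
After op 5 [order #5] limit_sell(price=100, qty=8): fills=#2x#5:8@105; bids=[#1:5@104] asks=[-]
After op 6 [order #6] limit_sell(price=103, qty=2): fills=#1x#6:2@104; bids=[#1:3@104] asks=[-]

Answer: bid=104 ask=-
bid=105 ask=-
bid=105 ask=-
bid=105 ask=-
bid=104 ask=-
bid=104 ask=-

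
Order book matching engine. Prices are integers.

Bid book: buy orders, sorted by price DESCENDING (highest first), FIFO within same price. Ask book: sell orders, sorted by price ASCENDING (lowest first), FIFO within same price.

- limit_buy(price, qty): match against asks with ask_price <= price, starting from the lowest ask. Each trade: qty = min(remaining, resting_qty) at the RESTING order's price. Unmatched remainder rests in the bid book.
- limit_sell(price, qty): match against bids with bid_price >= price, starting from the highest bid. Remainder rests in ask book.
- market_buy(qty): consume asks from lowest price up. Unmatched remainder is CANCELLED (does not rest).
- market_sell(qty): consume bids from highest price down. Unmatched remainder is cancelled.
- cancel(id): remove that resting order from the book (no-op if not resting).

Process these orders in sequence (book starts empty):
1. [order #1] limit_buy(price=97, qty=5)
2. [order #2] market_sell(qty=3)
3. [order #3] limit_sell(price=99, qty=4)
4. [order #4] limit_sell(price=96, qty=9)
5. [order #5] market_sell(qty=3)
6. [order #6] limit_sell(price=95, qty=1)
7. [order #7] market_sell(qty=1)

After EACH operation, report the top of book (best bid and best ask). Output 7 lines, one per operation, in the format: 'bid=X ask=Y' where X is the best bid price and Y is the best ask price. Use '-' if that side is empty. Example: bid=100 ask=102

Answer: bid=97 ask=-
bid=97 ask=-
bid=97 ask=99
bid=- ask=96
bid=- ask=96
bid=- ask=95
bid=- ask=95

Derivation:
After op 1 [order #1] limit_buy(price=97, qty=5): fills=none; bids=[#1:5@97] asks=[-]
After op 2 [order #2] market_sell(qty=3): fills=#1x#2:3@97; bids=[#1:2@97] asks=[-]
After op 3 [order #3] limit_sell(price=99, qty=4): fills=none; bids=[#1:2@97] asks=[#3:4@99]
After op 4 [order #4] limit_sell(price=96, qty=9): fills=#1x#4:2@97; bids=[-] asks=[#4:7@96 #3:4@99]
After op 5 [order #5] market_sell(qty=3): fills=none; bids=[-] asks=[#4:7@96 #3:4@99]
After op 6 [order #6] limit_sell(price=95, qty=1): fills=none; bids=[-] asks=[#6:1@95 #4:7@96 #3:4@99]
After op 7 [order #7] market_sell(qty=1): fills=none; bids=[-] asks=[#6:1@95 #4:7@96 #3:4@99]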